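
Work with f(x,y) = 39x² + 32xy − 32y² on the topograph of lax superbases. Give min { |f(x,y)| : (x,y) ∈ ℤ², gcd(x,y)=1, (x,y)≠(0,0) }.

river: ρ → (-32,32,39)
river: ρ → (39,46,-25)
river: ρ → (-25,54,31)
river: ρ → (31,70,-9)
river: ρ → (-9,74,15)
river: ρ → (15,76,-4)
river: ρ → (-4,76,15)
river: ρ → (15,74,-9)
river: ρ → (-9,70,31)
river: ρ → (31,54,-25)
river: ρ → (-25,46,39)
river: ρ → (39,32,-32)
closes: descent 0, river 12
min |a| on river = 4

4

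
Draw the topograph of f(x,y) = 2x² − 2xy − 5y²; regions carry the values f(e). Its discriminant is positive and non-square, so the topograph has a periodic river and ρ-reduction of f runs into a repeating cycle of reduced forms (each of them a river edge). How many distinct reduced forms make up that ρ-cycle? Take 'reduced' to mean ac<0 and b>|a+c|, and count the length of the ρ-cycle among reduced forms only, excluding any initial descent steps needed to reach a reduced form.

D = 44, ⌊√D⌋ = 6
descent: ρ → (-5,2,2)
descent: ρ → (2,6,-1)  [lands on river]
river: ρ → (-1,6,2)
ρ-cycle length = 2 (tail of 2 descent steps not counted)

2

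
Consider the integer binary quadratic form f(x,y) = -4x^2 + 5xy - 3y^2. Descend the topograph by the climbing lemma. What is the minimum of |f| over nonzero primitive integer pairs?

translate: b→3 (≡-5 mod 8), so (4,-5,3)→(4,3,2)
flip: (4,3,2)→(2,-3,4)
translate: b→1 (≡-3 mod 4), so (2,-3,4)→(2,1,3)
reduced (well bottom): (2,1,3) with a≤c, −a<b≤a
well minimum |f| = |-2| = 2 (negative-definite)

2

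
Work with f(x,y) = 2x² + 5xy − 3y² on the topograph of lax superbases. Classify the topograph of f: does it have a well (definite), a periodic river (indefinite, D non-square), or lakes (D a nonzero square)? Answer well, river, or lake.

D = b²−4ac = 5² − 4·2·(-3) = 49
D = 7² is a perfect square ⇒ form factors over ℤ ⇒ lakes

lake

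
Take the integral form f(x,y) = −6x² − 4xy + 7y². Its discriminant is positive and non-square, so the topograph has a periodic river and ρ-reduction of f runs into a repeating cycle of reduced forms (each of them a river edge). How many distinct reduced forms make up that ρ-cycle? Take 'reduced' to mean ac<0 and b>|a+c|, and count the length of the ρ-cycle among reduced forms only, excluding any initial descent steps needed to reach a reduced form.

D = 184, ⌊√D⌋ = 13
descent: ρ → (7,4,-6)  [lands on river]
river: ρ → (-6,8,5)
river: ρ → (5,12,-2)
river: ρ → (-2,12,5)
river: ρ → (5,8,-6)
river: ρ → (-6,4,7)
river: ρ → (7,10,-3)
river: ρ → (-3,8,10)
river: ρ → (10,12,-1)
river: ρ → (-1,12,10)
river: ρ → (10,8,-3)
river: ρ → (-3,10,7)
ρ-cycle length = 12 (tail of 1 descent step not counted)

12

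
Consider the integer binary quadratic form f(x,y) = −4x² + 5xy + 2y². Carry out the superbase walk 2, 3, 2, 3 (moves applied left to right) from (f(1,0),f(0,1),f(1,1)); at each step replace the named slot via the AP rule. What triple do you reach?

start (-4,2,3) = (f(1,0),f(0,1),f(1,1))
replace slot 2: 2·((-4)+3) − 2 = -4 → (-4,-4,3)
replace slot 3: 2·((-4)+(-4)) − 3 = -19 → (-4,-4,-19)
replace slot 2: 2·((-4)+(-19)) − (-4) = -42 → (-4,-42,-19)
replace slot 3: 2·((-4)+(-42)) − (-19) = -73 → (-4,-42,-73)

-4,-42,-73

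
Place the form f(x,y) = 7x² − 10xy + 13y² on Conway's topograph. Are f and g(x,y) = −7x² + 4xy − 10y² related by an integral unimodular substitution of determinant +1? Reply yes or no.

D₁ = -264, D₂ = -264
f: translate: b→4 (≡-10 mod 14), so (7,-10,13)→(7,4,10)
f: reduced (well bottom): (7,4,10) with a≤c, −a<b≤a
g is negative-definite; reduce −g:
−g: reduced (well bottom): (7,-4,10) with a≤c, −a<b≤a
flip sign back: reduced form of g is (-7,4,-10)
reduced forms (7, 4, 10) vs (-7, 4, -10) ⇒ inequivalent

no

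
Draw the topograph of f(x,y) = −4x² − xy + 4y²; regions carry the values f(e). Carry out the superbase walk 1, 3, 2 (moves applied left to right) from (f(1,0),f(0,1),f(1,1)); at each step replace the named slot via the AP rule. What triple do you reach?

start (-4,4,-1) = (f(1,0),f(0,1),f(1,1))
replace slot 1: 2·(4+(-1)) − (-4) = 10 → (10,4,-1)
replace slot 3: 2·(10+4) − (-1) = 29 → (10,4,29)
replace slot 2: 2·(10+29) − 4 = 74 → (10,74,29)

10,74,29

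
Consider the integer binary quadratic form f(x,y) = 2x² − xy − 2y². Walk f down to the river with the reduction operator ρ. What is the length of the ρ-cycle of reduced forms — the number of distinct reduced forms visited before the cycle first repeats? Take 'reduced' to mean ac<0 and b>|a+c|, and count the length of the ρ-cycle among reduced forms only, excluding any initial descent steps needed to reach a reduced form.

D = 17, ⌊√D⌋ = 4
descent: ρ → (-2,1,2)  [lands on river]
river: ρ → (2,3,-1)
river: ρ → (-1,3,2)
river: ρ → (2,1,-2)
river: ρ → (-2,3,1)
river: ρ → (1,3,-2)
ρ-cycle length = 6 (tail of 1 descent step not counted)

6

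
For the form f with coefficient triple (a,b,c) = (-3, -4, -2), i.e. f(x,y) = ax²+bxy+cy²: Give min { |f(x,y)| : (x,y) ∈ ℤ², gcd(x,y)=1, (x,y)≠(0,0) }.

translate: b→-2 (≡4 mod 6), so (3,4,2)→(3,-2,1)
flip: (3,-2,1)→(1,2,3)
translate: b→0 (≡2 mod 2), so (1,2,3)→(1,0,2)
reduced (well bottom): (1,0,2) with a≤c, −a<b≤a
well minimum |f| = |-1| = 1 (negative-definite)

1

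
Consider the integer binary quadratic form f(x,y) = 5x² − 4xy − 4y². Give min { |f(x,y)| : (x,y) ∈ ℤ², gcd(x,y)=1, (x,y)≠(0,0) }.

descent: ρ → (-4,4,5)  [lands on river]
river: ρ → (5,6,-3)
river: ρ → (-3,6,5)
river: ρ → (5,4,-4)
closes: descent 1, river 4
min |a| on river = 3

3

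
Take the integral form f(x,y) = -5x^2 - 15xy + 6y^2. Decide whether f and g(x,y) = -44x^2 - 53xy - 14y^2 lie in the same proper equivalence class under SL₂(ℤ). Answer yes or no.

D₁ = 345, D₂ = 345
river cycle of f (length 10): (6, 15, -5), (-5, 15, 6), (6, 9, -11), (-11, 13, 4), (4, 11, -14), (-14, 17, 1), (1, 17, -14), (-14, 11, 4), (4, 13, -11), (-11, 9, 6)
river cycle of g (length 10): (6, 15, -5), (-5, 15, 6), (6, 9, -11), (-11, 13, 4), (4, 11, -14), (-14, 17, 1), (1, 17, -14), (-14, 11, 4), (4, 13, -11), (-11, 9, 6)
cycles coincide ⇒ equivalent

yes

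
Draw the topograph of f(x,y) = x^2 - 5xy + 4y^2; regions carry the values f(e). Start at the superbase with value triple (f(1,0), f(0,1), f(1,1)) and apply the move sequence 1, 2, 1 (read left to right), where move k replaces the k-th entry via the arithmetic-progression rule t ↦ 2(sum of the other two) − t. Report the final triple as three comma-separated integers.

start (1,4,0) = (f(1,0),f(0,1),f(1,1))
replace slot 1: 2·(4+0) − 1 = 7 → (7,4,0)
replace slot 2: 2·(7+0) − 4 = 10 → (7,10,0)
replace slot 1: 2·(10+0) − 7 = 13 → (13,10,0)

13,10,0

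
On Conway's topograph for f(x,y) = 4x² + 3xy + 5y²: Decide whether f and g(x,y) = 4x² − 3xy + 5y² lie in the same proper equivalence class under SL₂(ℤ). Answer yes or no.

D₁ = -71, D₂ = -71
f: reduced (well bottom): (4,3,5) with a≤c, −a<b≤a
g: reduced (well bottom): (4,-3,5) with a≤c, −a<b≤a
reduced forms (4, 3, 5) vs (4, -3, 5) ⇒ inequivalent

no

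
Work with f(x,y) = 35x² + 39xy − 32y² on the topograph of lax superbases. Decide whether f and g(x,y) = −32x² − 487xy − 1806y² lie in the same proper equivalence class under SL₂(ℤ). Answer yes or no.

D₁ = 6001, D₂ = 6001
river cycle of f (length 36): (-32, 25, 42), (42, 59, -15), (-15, 61, 38), (38, 15, -38), (-38, 61, 15), (15, 59, -42), (-42, 25, 32), (32, 39, -35), (-35, 31, 36), (36, 41, -30), … (26 more)
river cycle of g (length 36): (-32, 25, 42), (42, 59, -15), (-15, 61, 38), (38, 15, -38), (-38, 61, 15), (15, 59, -42), (-42, 25, 32), (32, 39, -35), (-35, 31, 36), (36, 41, -30), … (26 more)
cycles coincide ⇒ equivalent

yes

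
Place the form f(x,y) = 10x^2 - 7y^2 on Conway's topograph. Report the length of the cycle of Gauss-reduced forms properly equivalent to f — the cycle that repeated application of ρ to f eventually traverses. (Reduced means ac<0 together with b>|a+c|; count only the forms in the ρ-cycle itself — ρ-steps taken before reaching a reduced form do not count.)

D = 280, ⌊√D⌋ = 16
descent: ρ → (-7,14,3)  [lands on river]
river: ρ → (3,16,-2)
river: ρ → (-2,16,3)
river: ρ → (3,14,-7)
ρ-cycle length = 4 (tail of 1 descent step not counted)

4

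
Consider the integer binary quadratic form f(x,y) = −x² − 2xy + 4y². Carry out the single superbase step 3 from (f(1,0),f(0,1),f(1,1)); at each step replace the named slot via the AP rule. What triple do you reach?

start (-1,4,1) = (f(1,0),f(0,1),f(1,1))
replace slot 3: 2·((-1)+4) − 1 = 5 → (-1,4,5)

-1,4,5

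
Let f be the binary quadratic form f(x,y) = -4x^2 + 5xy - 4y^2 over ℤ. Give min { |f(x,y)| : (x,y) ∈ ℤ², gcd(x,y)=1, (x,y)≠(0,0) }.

translate: b→3 (≡-5 mod 8), so (4,-5,4)→(4,3,3)
flip: (4,3,3)→(3,-3,4)
translate: b→3 (≡-3 mod 6), so (3,-3,4)→(3,3,4)
reduced (well bottom): (3,3,4) with a≤c, −a<b≤a
well minimum |f| = |-3| = 3 (negative-definite)

3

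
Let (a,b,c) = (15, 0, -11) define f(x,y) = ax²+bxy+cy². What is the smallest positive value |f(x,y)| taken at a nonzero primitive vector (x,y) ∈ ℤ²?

descent: ρ → (-11,22,4)  [lands on river]
river: ρ → (4,18,-21)
river: ρ → (-21,24,1)
river: ρ → (1,24,-21)
river: ρ → (-21,18,4)
river: ρ → (4,22,-11)
closes: descent 1, river 6
min |a| on river = 1

1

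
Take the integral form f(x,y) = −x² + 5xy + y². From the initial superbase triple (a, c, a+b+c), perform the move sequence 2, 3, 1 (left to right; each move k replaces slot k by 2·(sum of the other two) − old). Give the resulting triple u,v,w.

start (-1,1,5) = (f(1,0),f(0,1),f(1,1))
replace slot 2: 2·((-1)+5) − 1 = 7 → (-1,7,5)
replace slot 3: 2·((-1)+7) − 5 = 7 → (-1,7,7)
replace slot 1: 2·(7+7) − (-1) = 29 → (29,7,7)

29,7,7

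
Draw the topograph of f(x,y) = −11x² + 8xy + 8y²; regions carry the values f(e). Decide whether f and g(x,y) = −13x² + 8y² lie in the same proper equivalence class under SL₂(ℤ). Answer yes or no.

D₁ = 416, D₂ = 416
river cycle of f (length 6): (8, 8, -11), (-11, 14, 5), (5, 16, -8), (-8, 16, 5), (5, 14, -11), (-11, 8, 8)
river cycle of g (length 6): (8, 16, -5), (-5, 14, 11), (11, 8, -8), (-8, 8, 11), (11, 14, -5), (-5, 16, 8)
cycles differ ⇒ inequivalent

no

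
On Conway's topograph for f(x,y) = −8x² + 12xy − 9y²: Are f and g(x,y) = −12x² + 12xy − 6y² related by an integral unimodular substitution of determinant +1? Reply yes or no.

D₁ = -144, D₂ = -144
f is negative-definite; reduce −f:
−f: translate: b→4 (≡-12 mod 16), so (8,-12,9)→(8,4,5)
−f: flip: (8,4,5)→(5,-4,8)
−f: reduced (well bottom): (5,-4,8) with a≤c, −a<b≤a
flip sign back: reduced form of f is (-5,4,-8)
g is negative-definite; reduce −g:
−g: translate: b→12 (≡-12 mod 24), so (12,-12,6)→(12,12,6)
−g: flip: (12,12,6)→(6,-12,12)
−g: translate: b→0 (≡-12 mod 12), so (6,-12,12)→(6,0,6)
−g: reduced (well bottom): (6,0,6) with a≤c, −a<b≤a
flip sign back: reduced form of g is (-6,0,-6)
reduced forms (-5, 4, -8) vs (-6, 0, -6) ⇒ inequivalent

no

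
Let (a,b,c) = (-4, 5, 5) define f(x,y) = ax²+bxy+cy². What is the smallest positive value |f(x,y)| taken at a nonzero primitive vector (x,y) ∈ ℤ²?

river: ρ → (5,5,-4)
river: ρ → (-4,3,6)
river: ρ → (6,9,-1)
river: ρ → (-1,9,6)
river: ρ → (6,3,-4)
river: ρ → (-4,5,5)
closes: descent 0, river 6
min |a| on river = 1

1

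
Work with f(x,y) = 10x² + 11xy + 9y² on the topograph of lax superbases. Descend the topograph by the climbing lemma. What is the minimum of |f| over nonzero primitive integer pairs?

translate: b→-9 (≡11 mod 20), so (10,11,9)→(10,-9,8)
flip: (10,-9,8)→(8,9,10)
translate: b→-7 (≡9 mod 16), so (8,9,10)→(8,-7,9)
reduced (well bottom): (8,-7,9) with a≤c, −a<b≤a
well minimum = a = 8

8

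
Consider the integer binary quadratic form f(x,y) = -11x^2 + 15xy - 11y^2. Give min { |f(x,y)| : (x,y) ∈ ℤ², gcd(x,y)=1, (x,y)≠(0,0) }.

translate: b→7 (≡-15 mod 22), so (11,-15,11)→(11,7,7)
flip: (11,7,7)→(7,-7,11)
translate: b→7 (≡-7 mod 14), so (7,-7,11)→(7,7,11)
reduced (well bottom): (7,7,11) with a≤c, −a<b≤a
well minimum |f| = |-7| = 7 (negative-definite)

7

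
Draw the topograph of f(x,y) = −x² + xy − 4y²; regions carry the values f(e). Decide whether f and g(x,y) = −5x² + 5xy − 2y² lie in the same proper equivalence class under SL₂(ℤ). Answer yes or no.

D₁ = -15, D₂ = -15
f is negative-definite; reduce −f:
−f: translate: b→1 (≡-1 mod 2), so (1,-1,4)→(1,1,4)
−f: reduced (well bottom): (1,1,4) with a≤c, −a<b≤a
flip sign back: reduced form of f is (-1,-1,-4)
g is negative-definite; reduce −g:
−g: translate: b→5 (≡-5 mod 10), so (5,-5,2)→(5,5,2)
−g: flip: (5,5,2)→(2,-5,5)
−g: translate: b→-1 (≡-5 mod 4), so (2,-5,5)→(2,-1,2)
−g: flip: (2,-1,2)→(2,1,2)
−g: reduced (well bottom): (2,1,2) with a≤c, −a<b≤a
flip sign back: reduced form of g is (-2,-1,-2)
reduced forms (-1, -1, -4) vs (-2, -1, -2) ⇒ inequivalent

no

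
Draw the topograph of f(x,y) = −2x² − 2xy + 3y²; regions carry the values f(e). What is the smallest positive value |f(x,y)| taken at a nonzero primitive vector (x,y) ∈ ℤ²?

descent: ρ → (3,2,-2)  [lands on river]
river: ρ → (-2,2,3)
river: ρ → (3,4,-1)
river: ρ → (-1,4,3)
closes: descent 1, river 4
min |a| on river = 1

1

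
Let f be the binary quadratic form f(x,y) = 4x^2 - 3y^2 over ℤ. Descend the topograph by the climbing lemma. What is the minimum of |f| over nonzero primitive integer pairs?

descent: ρ → (-3,6,1)  [lands on river]
river: ρ → (1,6,-3)
closes: descent 1, river 2
min |a| on river = 1

1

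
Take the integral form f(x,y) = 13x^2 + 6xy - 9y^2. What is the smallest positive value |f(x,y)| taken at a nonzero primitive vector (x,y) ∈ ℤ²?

river: ρ → (-9,12,10)
river: ρ → (10,8,-11)
river: ρ → (-11,14,7)
river: ρ → (7,14,-11)
river: ρ → (-11,8,10)
river: ρ → (10,12,-9)
river: ρ → (-9,6,13)
river: ρ → (13,20,-2)
river: ρ → (-2,20,13)
river: ρ → (13,6,-9)
closes: descent 0, river 10
min |a| on river = 2

2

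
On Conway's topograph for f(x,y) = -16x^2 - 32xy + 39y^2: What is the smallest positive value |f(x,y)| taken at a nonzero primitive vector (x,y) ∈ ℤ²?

descent: ρ → (39,32,-16)  [lands on river]
river: ρ → (-16,32,39)
river: ρ → (39,46,-9)
river: ρ → (-9,44,44)
river: ρ → (44,44,-9)
river: ρ → (-9,46,39)
closes: descent 1, river 6
min |a| on river = 9

9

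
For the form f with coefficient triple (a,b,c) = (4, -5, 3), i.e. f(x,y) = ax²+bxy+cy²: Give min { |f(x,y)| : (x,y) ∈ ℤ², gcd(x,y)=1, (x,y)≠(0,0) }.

translate: b→3 (≡-5 mod 8), so (4,-5,3)→(4,3,2)
flip: (4,3,2)→(2,-3,4)
translate: b→1 (≡-3 mod 4), so (2,-3,4)→(2,1,3)
reduced (well bottom): (2,1,3) with a≤c, −a<b≤a
well minimum = a = 2

2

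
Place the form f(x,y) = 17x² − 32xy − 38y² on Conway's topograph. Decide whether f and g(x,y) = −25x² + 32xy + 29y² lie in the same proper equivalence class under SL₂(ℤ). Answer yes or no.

D₁ = 3608, D₂ = 3924
discriminants differ ⇒ not SL₂(ℤ)-equivalent

no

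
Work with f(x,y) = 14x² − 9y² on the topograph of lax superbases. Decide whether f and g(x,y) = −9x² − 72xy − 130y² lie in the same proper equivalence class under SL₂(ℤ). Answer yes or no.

D₁ = 504, D₂ = 504
river cycle of f (length 4): (-9, 18, 5), (5, 22, -1), (-1, 22, 5), (5, 18, -9)
river cycle of g (length 4): (-9, 18, 5), (5, 22, -1), (-1, 22, 5), (5, 18, -9)
cycles coincide ⇒ equivalent

yes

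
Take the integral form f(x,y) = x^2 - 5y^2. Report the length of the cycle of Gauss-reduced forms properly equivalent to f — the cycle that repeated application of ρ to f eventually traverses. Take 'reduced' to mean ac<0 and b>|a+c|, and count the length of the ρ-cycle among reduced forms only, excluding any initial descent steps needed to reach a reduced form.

D = 20, ⌊√D⌋ = 4
descent: ρ → (-5,0,1)
descent: ρ → (1,4,-1)  [lands on river]
river: ρ → (-1,4,1)
ρ-cycle length = 2 (tail of 2 descent steps not counted)

2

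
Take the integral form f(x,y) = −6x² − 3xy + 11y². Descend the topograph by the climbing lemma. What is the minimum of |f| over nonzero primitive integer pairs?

descent: ρ → (11,3,-6)
descent: ρ → (-6,9,8)  [lands on river]
river: ρ → (8,7,-7)
river: ρ → (-7,7,8)
river: ρ → (8,9,-6)
river: ρ → (-6,15,2)
river: ρ → (2,13,-13)
river: ρ → (-13,13,2)
river: ρ → (2,15,-6)
closes: descent 2, river 8
min |a| on river = 2

2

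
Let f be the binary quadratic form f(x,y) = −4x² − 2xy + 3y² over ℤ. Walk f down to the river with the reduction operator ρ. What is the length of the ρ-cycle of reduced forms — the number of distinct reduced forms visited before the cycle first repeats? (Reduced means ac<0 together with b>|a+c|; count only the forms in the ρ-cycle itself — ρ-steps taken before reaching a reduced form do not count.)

D = 52, ⌊√D⌋ = 7
descent: ρ → (3,2,-4)  [lands on river]
river: ρ → (-4,6,1)
river: ρ → (1,6,-4)
river: ρ → (-4,2,3)
river: ρ → (3,4,-3)
river: ρ → (-3,2,4)
river: ρ → (4,6,-1)
river: ρ → (-1,6,4)
river: ρ → (4,2,-3)
river: ρ → (-3,4,3)
ρ-cycle length = 10 (tail of 1 descent step not counted)

10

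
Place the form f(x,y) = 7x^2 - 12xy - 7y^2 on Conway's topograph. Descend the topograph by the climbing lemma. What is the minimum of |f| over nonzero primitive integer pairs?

descent: ρ → (-7,12,7)  [lands on river]
river: ρ → (7,16,-3)
river: ρ → (-3,14,12)
river: ρ → (12,10,-5)
river: ρ → (-5,10,12)
river: ρ → (12,14,-3)
river: ρ → (-3,16,7)
river: ρ → (7,12,-7)
river: ρ → (-7,16,3)
river: ρ → (3,14,-12)
river: ρ → (-12,10,5)
river: ρ → (5,10,-12)
river: ρ → (-12,14,3)
river: ρ → (3,16,-7)
closes: descent 1, river 14
min |a| on river = 3

3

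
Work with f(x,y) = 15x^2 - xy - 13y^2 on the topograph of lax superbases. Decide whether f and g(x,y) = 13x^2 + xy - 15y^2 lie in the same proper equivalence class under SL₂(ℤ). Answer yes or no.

D₁ = 781, D₂ = 781
river cycle of f (length 18): (-13, 27, 1), (1, 27, -13), (-13, 25, 3), (3, 23, -21), (-21, 19, 5), (5, 21, -17), (-17, 13, 9), (9, 23, -7), (-7, 19, 15), (15, 11, -11), … (8 more)
river cycle of g (length 18): (13, 27, -1), (-1, 27, 13), (13, 25, -3), (-3, 23, 21), (21, 19, -5), (-5, 21, 17), (17, 13, -9), (-9, 23, 7), (7, 19, -15), (-15, 11, 11), … (8 more)
cycles differ ⇒ inequivalent

no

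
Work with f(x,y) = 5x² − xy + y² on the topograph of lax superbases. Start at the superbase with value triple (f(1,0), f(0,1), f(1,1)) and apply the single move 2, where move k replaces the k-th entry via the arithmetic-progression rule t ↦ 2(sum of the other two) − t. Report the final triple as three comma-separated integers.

start (5,1,5) = (f(1,0),f(0,1),f(1,1))
replace slot 2: 2·(5+5) − 1 = 19 → (5,19,5)

5,19,5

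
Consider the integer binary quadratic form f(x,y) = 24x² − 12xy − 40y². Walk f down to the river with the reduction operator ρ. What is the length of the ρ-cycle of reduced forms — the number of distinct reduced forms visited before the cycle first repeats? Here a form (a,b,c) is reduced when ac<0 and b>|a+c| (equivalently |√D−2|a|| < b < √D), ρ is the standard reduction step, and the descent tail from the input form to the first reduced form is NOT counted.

D = 3984, ⌊√D⌋ = 63
descent: ρ → (-40,12,24)
descent: ρ → (24,36,-28)  [lands on river]
river: ρ → (-28,20,32)
river: ρ → (32,44,-16)
river: ρ → (-16,52,20)
river: ρ → (20,28,-40)
river: ρ → (-40,52,8)
river: ρ → (8,60,-12)
river: ρ → (-12,60,8)
river: ρ → (8,52,-40)
river: ρ → (-40,28,20)
river: ρ → (20,52,-16)
river: ρ → (-16,44,32)
river: ρ → (32,20,-28)
river: ρ → (-28,36,24)
river: ρ → (24,60,-4)
river: ρ → (-4,60,24)
ρ-cycle length = 16 (tail of 2 descent steps not counted)

16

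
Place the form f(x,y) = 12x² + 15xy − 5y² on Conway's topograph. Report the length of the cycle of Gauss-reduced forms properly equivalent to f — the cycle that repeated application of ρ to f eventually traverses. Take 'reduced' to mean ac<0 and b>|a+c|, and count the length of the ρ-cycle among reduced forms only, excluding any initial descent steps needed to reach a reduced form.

D = 465, ⌊√D⌋ = 21
river: ρ → (-5,15,12)
river: ρ → (12,9,-8)
river: ρ → (-8,7,13)
river: ρ → (13,19,-2)
river: ρ → (-2,21,3)
river: ρ → (3,21,-2)
river: ρ → (-2,19,13)
river: ρ → (13,7,-8)
river: ρ → (-8,9,12)
river: ρ → (12,15,-5)
ρ-cycle length = 10 (tail of 0 descent steps not counted)

10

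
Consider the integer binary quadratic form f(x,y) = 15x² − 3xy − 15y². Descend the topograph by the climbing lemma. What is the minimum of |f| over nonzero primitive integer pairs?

descent: ρ → (-15,3,15)  [lands on river]
river: ρ → (15,27,-3)
river: ρ → (-3,27,15)
river: ρ → (15,3,-15)
river: ρ → (-15,27,3)
river: ρ → (3,27,-15)
closes: descent 1, river 6
min |a| on river = 3

3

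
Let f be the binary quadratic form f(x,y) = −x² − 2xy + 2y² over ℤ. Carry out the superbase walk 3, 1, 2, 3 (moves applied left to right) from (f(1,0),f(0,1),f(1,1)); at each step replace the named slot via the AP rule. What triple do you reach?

start (-1,2,-1) = (f(1,0),f(0,1),f(1,1))
replace slot 3: 2·((-1)+2) − (-1) = 3 → (-1,2,3)
replace slot 1: 2·(2+3) − (-1) = 11 → (11,2,3)
replace slot 2: 2·(11+3) − 2 = 26 → (11,26,3)
replace slot 3: 2·(11+26) − 3 = 71 → (11,26,71)

11,26,71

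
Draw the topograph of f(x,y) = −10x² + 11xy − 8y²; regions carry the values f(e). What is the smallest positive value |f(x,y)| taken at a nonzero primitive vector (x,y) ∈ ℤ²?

translate: b→9 (≡-11 mod 20), so (10,-11,8)→(10,9,7)
flip: (10,9,7)→(7,-9,10)
translate: b→5 (≡-9 mod 14), so (7,-9,10)→(7,5,8)
reduced (well bottom): (7,5,8) with a≤c, −a<b≤a
well minimum |f| = |-7| = 7 (negative-definite)

7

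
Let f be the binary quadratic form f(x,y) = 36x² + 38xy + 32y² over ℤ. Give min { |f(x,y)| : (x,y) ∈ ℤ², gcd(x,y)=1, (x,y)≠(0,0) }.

translate: b→-34 (≡38 mod 72), so (36,38,32)→(36,-34,30)
flip: (36,-34,30)→(30,34,36)
translate: b→-26 (≡34 mod 60), so (30,34,36)→(30,-26,32)
reduced (well bottom): (30,-26,32) with a≤c, −a<b≤a
well minimum = a = 30

30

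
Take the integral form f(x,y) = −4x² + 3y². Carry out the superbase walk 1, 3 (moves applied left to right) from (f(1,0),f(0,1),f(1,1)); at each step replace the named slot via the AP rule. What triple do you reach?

start (-4,3,-1) = (f(1,0),f(0,1),f(1,1))
replace slot 1: 2·(3+(-1)) − (-4) = 8 → (8,3,-1)
replace slot 3: 2·(8+3) − (-1) = 23 → (8,3,23)

8,3,23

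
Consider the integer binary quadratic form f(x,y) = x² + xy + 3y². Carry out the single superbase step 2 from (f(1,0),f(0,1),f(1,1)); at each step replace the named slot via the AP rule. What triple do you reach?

start (1,3,5) = (f(1,0),f(0,1),f(1,1))
replace slot 2: 2·(1+5) − 3 = 9 → (1,9,5)

1,9,5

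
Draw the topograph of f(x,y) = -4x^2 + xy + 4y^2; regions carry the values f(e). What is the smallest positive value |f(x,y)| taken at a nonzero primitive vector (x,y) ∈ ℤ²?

river: ρ → (4,7,-1)
river: ρ → (-1,7,4)
river: ρ → (4,1,-4)
river: ρ → (-4,7,1)
river: ρ → (1,7,-4)
river: ρ → (-4,1,4)
closes: descent 0, river 6
min |a| on river = 1

1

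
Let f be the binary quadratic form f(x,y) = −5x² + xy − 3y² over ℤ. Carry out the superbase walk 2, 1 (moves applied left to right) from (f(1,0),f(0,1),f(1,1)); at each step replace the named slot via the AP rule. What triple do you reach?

start (-5,-3,-7) = (f(1,0),f(0,1),f(1,1))
replace slot 2: 2·((-5)+(-7)) − (-3) = -21 → (-5,-21,-7)
replace slot 1: 2·((-21)+(-7)) − (-5) = -51 → (-51,-21,-7)

-51,-21,-7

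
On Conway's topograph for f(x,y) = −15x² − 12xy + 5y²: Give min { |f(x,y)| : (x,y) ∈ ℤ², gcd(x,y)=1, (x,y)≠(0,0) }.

descent: ρ → (5,12,-15)  [lands on river]
river: ρ → (-15,18,2)
river: ρ → (2,18,-15)
river: ρ → (-15,12,5)
river: ρ → (5,18,-6)
river: ρ → (-6,18,5)
closes: descent 1, river 6
min |a| on river = 2

2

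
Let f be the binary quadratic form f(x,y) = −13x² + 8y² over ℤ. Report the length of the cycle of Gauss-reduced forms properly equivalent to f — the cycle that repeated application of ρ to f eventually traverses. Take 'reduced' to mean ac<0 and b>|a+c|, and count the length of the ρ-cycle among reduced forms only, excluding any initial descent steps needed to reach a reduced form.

D = 416, ⌊√D⌋ = 20
descent: ρ → (8,16,-5)  [lands on river]
river: ρ → (-5,14,11)
river: ρ → (11,8,-8)
river: ρ → (-8,8,11)
river: ρ → (11,14,-5)
river: ρ → (-5,16,8)
ρ-cycle length = 6 (tail of 1 descent step not counted)

6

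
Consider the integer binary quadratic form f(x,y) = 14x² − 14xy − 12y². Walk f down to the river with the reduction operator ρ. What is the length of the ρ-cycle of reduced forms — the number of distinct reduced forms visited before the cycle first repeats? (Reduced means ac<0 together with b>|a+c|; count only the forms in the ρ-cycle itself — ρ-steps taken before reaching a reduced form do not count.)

D = 868, ⌊√D⌋ = 29
descent: ρ → (-12,14,14)  [lands on river]
river: ρ → (14,14,-12)
river: ρ → (-12,10,16)
river: ρ → (16,22,-6)
river: ρ → (-6,26,8)
river: ρ → (8,22,-12)
river: ρ → (-12,26,4)
river: ρ → (4,22,-24)
river: ρ → (-24,26,2)
river: ρ → (2,26,-24)
river: ρ → (-24,22,4)
river: ρ → (4,26,-12)
river: ρ → (-12,22,8)
river: ρ → (8,26,-6)
river: ρ → (-6,22,16)
river: ρ → (16,10,-12)
ρ-cycle length = 16 (tail of 1 descent step not counted)

16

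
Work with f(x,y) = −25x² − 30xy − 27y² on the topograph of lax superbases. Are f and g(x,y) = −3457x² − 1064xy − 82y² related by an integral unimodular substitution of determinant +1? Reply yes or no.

D₁ = -1800, D₂ = -1800
f is negative-definite; reduce −f:
−f: translate: b→-20 (≡30 mod 50), so (25,30,27)→(25,-20,22)
−f: flip: (25,-20,22)→(22,20,25)
−f: reduced (well bottom): (22,20,25) with a≤c, −a<b≤a
flip sign back: reduced form of f is (-22,-20,-25)
g is negative-definite; reduce −g:
−g: flip: (3457,1064,82)→(82,-1064,3457)
−g: translate: b→-80 (≡-1064 mod 164), so (82,-1064,3457)→(82,-80,25)
−g: flip: (82,-80,25)→(25,80,82)
−g: translate: b→-20 (≡80 mod 50), so (25,80,82)→(25,-20,22)
−g: flip: (25,-20,22)→(22,20,25)
−g: reduced (well bottom): (22,20,25) with a≤c, −a<b≤a
flip sign back: reduced form of g is (-22,-20,-25)
reduced forms (-22, -20, -25) vs (-22, -20, -25) ⇒ equivalent

yes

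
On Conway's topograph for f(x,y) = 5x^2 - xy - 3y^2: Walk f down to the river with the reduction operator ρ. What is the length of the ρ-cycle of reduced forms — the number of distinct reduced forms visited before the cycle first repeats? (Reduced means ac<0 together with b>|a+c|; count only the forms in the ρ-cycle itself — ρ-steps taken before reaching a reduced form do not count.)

D = 61, ⌊√D⌋ = 7
descent: ρ → (-3,7,1)  [lands on river]
river: ρ → (1,7,-3)
river: ρ → (-3,5,3)
river: ρ → (3,7,-1)
river: ρ → (-1,7,3)
river: ρ → (3,5,-3)
ρ-cycle length = 6 (tail of 1 descent step not counted)

6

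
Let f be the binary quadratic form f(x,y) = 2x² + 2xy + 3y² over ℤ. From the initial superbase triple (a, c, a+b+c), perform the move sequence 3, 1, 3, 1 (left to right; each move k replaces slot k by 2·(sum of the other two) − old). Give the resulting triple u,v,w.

start (2,3,7) = (f(1,0),f(0,1),f(1,1))
replace slot 3: 2·(2+3) − 7 = 3 → (2,3,3)
replace slot 1: 2·(3+3) − 2 = 10 → (10,3,3)
replace slot 3: 2·(10+3) − 3 = 23 → (10,3,23)
replace slot 1: 2·(3+23) − 10 = 42 → (42,3,23)

42,3,23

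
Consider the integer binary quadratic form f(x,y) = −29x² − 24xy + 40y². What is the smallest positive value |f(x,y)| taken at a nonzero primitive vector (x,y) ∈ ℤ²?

descent: ρ → (40,24,-29)  [lands on river]
river: ρ → (-29,34,35)
river: ρ → (35,36,-28)
river: ρ → (-28,20,43)
river: ρ → (43,66,-5)
river: ρ → (-5,64,56)
river: ρ → (56,48,-13)
river: ρ → (-13,56,40)
closes: descent 1, river 8
min |a| on river = 5

5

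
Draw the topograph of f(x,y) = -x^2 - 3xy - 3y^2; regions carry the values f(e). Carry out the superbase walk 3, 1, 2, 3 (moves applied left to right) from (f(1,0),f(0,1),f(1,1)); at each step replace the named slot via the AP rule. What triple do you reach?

start (-1,-3,-7) = (f(1,0),f(0,1),f(1,1))
replace slot 3: 2·((-1)+(-3)) − (-7) = -1 → (-1,-3,-1)
replace slot 1: 2·((-3)+(-1)) − (-1) = -7 → (-7,-3,-1)
replace slot 2: 2·((-7)+(-1)) − (-3) = -13 → (-7,-13,-1)
replace slot 3: 2·((-7)+(-13)) − (-1) = -39 → (-7,-13,-39)

-7,-13,-39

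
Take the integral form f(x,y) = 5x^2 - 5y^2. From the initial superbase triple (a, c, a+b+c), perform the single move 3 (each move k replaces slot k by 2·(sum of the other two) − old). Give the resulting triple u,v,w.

start (5,-5,0) = (f(1,0),f(0,1),f(1,1))
replace slot 3: 2·(5+(-5)) − 0 = 0 → (5,-5,0)

5,-5,0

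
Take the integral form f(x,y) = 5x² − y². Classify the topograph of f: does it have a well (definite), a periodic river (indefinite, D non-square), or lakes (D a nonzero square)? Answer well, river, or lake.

D = b²−4ac = 0² − 4·5·(-1) = 20
D > 0 non-square ⇒ indefinite ⇒ periodic river

river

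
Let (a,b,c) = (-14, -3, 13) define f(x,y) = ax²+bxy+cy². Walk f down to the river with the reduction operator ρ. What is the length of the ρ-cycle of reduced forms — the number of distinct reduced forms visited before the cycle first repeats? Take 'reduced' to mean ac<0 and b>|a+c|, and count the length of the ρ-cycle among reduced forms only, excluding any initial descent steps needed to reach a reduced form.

D = 737, ⌊√D⌋ = 27
descent: ρ → (13,3,-14)  [lands on river]
river: ρ → (-14,25,2)
river: ρ → (2,27,-1)
river: ρ → (-1,27,2)
river: ρ → (2,25,-14)
river: ρ → (-14,3,13)
river: ρ → (13,23,-4)
river: ρ → (-4,25,7)
river: ρ → (7,17,-16)
river: ρ → (-16,15,8)
river: ρ → (8,17,-14)
river: ρ → (-14,11,11)
river: ρ → (11,11,-14)
river: ρ → (-14,17,8)
river: ρ → (8,15,-16)
river: ρ → (-16,17,7)
river: ρ → (7,25,-4)
river: ρ → (-4,23,13)
ρ-cycle length = 18 (tail of 1 descent step not counted)

18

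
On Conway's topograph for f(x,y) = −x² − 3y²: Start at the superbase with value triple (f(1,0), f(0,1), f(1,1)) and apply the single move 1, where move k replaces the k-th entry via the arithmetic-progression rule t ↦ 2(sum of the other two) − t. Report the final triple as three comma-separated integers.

start (-1,-3,-4) = (f(1,0),f(0,1),f(1,1))
replace slot 1: 2·((-3)+(-4)) − (-1) = -13 → (-13,-3,-4)

-13,-3,-4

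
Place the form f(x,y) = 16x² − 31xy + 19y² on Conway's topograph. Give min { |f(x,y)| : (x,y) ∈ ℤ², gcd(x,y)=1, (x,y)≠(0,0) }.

translate: b→1 (≡-31 mod 32), so (16,-31,19)→(16,1,4)
flip: (16,1,4)→(4,-1,16)
reduced (well bottom): (4,-1,16) with a≤c, −a<b≤a
well minimum = a = 4

4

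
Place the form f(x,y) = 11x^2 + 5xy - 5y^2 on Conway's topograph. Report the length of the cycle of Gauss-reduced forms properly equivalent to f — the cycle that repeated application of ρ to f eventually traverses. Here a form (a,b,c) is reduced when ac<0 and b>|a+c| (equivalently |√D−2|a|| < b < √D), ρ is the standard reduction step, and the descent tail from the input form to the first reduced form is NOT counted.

D = 245, ⌊√D⌋ = 15
descent: ρ → (-5,15,1)  [lands on river]
river: ρ → (1,15,-5)
ρ-cycle length = 2 (tail of 1 descent step not counted)

2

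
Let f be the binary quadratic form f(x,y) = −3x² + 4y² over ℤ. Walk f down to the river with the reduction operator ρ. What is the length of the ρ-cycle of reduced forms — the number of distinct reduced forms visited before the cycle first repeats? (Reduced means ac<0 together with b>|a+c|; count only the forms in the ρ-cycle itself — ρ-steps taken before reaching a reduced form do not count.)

D = 48, ⌊√D⌋ = 6
descent: ρ → (4,0,-3)
descent: ρ → (-3,6,1)  [lands on river]
river: ρ → (1,6,-3)
ρ-cycle length = 2 (tail of 2 descent steps not counted)

2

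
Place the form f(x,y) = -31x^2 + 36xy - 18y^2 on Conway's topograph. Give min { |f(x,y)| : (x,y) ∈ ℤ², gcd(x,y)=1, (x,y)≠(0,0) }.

translate: b→26 (≡-36 mod 62), so (31,-36,18)→(31,26,13)
flip: (31,26,13)→(13,-26,31)
translate: b→0 (≡-26 mod 26), so (13,-26,31)→(13,0,18)
reduced (well bottom): (13,0,18) with a≤c, −a<b≤a
well minimum |f| = |-13| = 13 (negative-definite)

13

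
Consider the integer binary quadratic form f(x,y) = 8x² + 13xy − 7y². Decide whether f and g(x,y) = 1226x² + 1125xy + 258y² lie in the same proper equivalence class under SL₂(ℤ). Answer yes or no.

D₁ = 393, D₂ = 393
river cycle of f (length 16): (-7, 15, 6), (6, 9, -13), (-13, 17, 2), (2, 19, -4), (-4, 13, 14), (14, 15, -3), (-3, 15, 14), (14, 13, -4), (-4, 19, 2), (2, 17, -13), … (6 more)
river cycle of g (length 16): (8, 13, -7), (-7, 15, 6), (6, 9, -13), (-13, 17, 2), (2, 19, -4), (-4, 13, 14), (14, 15, -3), (-3, 15, 14), (14, 13, -4), (-4, 19, 2), … (6 more)
cycles coincide ⇒ equivalent

yes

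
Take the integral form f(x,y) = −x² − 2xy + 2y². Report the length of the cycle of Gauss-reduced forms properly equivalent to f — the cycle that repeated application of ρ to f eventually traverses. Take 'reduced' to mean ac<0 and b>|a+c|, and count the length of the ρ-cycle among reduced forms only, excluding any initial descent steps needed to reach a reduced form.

D = 12, ⌊√D⌋ = 3
descent: ρ → (2,2,-1)  [lands on river]
river: ρ → (-1,2,2)
ρ-cycle length = 2 (tail of 1 descent step not counted)

2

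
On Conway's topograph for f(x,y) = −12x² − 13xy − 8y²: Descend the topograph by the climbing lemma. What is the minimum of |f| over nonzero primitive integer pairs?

translate: b→-11 (≡13 mod 24), so (12,13,8)→(12,-11,7)
flip: (12,-11,7)→(7,11,12)
translate: b→-3 (≡11 mod 14), so (7,11,12)→(7,-3,8)
reduced (well bottom): (7,-3,8) with a≤c, −a<b≤a
well minimum |f| = |-7| = 7 (negative-definite)

7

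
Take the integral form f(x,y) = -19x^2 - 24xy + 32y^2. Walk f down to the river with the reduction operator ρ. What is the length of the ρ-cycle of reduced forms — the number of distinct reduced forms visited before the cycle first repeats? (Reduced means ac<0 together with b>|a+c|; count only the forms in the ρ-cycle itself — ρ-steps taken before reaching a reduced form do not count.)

D = 3008, ⌊√D⌋ = 54
descent: ρ → (32,24,-19)  [lands on river]
river: ρ → (-19,52,4)
river: ρ → (4,52,-19)
river: ρ → (-19,24,32)
river: ρ → (32,40,-11)
river: ρ → (-11,48,16)
river: ρ → (16,48,-11)
river: ρ → (-11,40,32)
ρ-cycle length = 8 (tail of 1 descent step not counted)

8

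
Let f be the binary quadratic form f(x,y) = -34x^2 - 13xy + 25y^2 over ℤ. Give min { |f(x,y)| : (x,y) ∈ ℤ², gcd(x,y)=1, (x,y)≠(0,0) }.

descent: ρ → (25,13,-34)  [lands on river]
river: ρ → (-34,55,4)
river: ρ → (4,57,-20)
river: ρ → (-20,23,38)
river: ρ → (38,53,-5)
river: ρ → (-5,57,16)
river: ρ → (16,39,-32)
river: ρ → (-32,25,23)
river: ρ → (23,21,-34)
river: ρ → (-34,47,10)
river: ρ → (10,53,-19)
river: ρ → (-19,23,40)
river: ρ → (40,57,-2)
river: ρ → (-2,59,11)
river: ρ → (11,51,-22)
river: ρ → (-22,37,25)
closes: descent 1, river 16
min |a| on river = 2

2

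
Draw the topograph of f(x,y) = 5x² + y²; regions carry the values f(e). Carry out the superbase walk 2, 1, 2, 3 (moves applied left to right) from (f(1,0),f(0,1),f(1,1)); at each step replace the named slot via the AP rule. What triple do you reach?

start (5,1,6) = (f(1,0),f(0,1),f(1,1))
replace slot 2: 2·(5+6) − 1 = 21 → (5,21,6)
replace slot 1: 2·(21+6) − 5 = 49 → (49,21,6)
replace slot 2: 2·(49+6) − 21 = 89 → (49,89,6)
replace slot 3: 2·(49+89) − 6 = 270 → (49,89,270)

49,89,270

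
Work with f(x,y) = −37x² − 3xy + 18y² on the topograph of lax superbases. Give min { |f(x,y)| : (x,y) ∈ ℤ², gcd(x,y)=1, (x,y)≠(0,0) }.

descent: ρ → (18,39,-16)  [lands on river]
river: ρ → (-16,25,32)
river: ρ → (32,39,-9)
river: ρ → (-9,51,2)
river: ρ → (2,49,-34)
river: ρ → (-34,19,17)
river: ρ → (17,49,-4)
river: ρ → (-4,47,29)
river: ρ → (29,11,-22)
river: ρ → (-22,33,18)
closes: descent 1, river 10
min |a| on river = 2

2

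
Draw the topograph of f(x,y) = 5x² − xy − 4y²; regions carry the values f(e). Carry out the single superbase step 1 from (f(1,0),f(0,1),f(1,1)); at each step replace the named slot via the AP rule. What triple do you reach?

start (5,-4,0) = (f(1,0),f(0,1),f(1,1))
replace slot 1: 2·((-4)+0) − 5 = -13 → (-13,-4,0)

-13,-4,0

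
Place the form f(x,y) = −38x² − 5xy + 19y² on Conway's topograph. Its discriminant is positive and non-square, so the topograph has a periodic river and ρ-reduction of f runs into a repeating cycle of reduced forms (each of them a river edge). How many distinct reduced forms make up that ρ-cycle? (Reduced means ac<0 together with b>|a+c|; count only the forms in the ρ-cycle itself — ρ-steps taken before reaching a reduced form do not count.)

D = 2913, ⌊√D⌋ = 53
descent: ρ → (19,43,-14)  [lands on river]
river: ρ → (-14,41,22)
river: ρ → (22,47,-8)
river: ρ → (-8,49,16)
river: ρ → (16,47,-11)
river: ρ → (-11,41,28)
river: ρ → (28,15,-24)
river: ρ → (-24,33,19)
ρ-cycle length = 8 (tail of 1 descent step not counted)

8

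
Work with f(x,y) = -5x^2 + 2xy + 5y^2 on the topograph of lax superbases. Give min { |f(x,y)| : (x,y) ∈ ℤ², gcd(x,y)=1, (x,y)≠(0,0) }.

river: ρ → (5,8,-2)
river: ρ → (-2,8,5)
river: ρ → (5,2,-5)
river: ρ → (-5,8,2)
river: ρ → (2,8,-5)
river: ρ → (-5,2,5)
closes: descent 0, river 6
min |a| on river = 2

2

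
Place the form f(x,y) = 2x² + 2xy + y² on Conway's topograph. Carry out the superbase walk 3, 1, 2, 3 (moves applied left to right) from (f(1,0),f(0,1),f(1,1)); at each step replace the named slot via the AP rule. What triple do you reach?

start (2,1,5) = (f(1,0),f(0,1),f(1,1))
replace slot 3: 2·(2+1) − 5 = 1 → (2,1,1)
replace slot 1: 2·(1+1) − 2 = 2 → (2,1,1)
replace slot 2: 2·(2+1) − 1 = 5 → (2,5,1)
replace slot 3: 2·(2+5) − 1 = 13 → (2,5,13)

2,5,13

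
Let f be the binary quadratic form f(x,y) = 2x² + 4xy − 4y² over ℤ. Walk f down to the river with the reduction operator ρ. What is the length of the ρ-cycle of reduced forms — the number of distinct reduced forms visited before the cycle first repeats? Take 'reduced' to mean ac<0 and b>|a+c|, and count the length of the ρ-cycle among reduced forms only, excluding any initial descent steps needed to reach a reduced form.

D = 48, ⌊√D⌋ = 6
river: ρ → (-4,4,2)
river: ρ → (2,4,-4)
ρ-cycle length = 2 (tail of 0 descent steps not counted)

2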